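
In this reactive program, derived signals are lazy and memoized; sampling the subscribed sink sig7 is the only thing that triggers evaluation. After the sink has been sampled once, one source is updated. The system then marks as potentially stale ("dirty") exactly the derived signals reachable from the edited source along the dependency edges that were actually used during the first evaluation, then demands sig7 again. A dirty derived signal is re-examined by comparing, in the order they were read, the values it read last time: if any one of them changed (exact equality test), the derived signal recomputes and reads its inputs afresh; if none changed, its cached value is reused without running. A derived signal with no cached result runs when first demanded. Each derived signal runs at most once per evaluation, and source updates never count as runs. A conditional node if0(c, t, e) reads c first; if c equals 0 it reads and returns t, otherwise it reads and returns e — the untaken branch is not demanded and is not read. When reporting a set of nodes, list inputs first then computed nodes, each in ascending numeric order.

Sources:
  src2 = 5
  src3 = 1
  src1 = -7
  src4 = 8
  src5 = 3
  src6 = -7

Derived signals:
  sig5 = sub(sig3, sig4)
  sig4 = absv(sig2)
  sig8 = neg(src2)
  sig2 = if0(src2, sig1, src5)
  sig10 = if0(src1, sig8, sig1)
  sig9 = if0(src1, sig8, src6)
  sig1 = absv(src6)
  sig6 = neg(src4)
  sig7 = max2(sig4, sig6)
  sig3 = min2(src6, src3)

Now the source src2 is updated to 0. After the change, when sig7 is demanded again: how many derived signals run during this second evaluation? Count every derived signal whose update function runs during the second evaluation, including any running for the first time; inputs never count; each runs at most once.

4 derived signals run: sig1, sig2, sig4, sig7.
Note the branch switch — sig1 had no cache and runs now for the first time.

First demand of the output computes:
  sig2 = if0(src2=5 -> else branch src5) = 3
  sig4 = absv(3) = 3
  sig6 = neg(8) = -8
  sig7 = max2(3, -8) = 3

After the edit, cleaning proceeds:
  sig1: had never run; runs now, result 7.
  sig2: a read changed (src2 5->0) — executes, giving 7.
  sig4: a read changed (sig2 3->7) — executes, giving 7.
  sig7: a read changed (sig4 3->7) — executes, giving 7.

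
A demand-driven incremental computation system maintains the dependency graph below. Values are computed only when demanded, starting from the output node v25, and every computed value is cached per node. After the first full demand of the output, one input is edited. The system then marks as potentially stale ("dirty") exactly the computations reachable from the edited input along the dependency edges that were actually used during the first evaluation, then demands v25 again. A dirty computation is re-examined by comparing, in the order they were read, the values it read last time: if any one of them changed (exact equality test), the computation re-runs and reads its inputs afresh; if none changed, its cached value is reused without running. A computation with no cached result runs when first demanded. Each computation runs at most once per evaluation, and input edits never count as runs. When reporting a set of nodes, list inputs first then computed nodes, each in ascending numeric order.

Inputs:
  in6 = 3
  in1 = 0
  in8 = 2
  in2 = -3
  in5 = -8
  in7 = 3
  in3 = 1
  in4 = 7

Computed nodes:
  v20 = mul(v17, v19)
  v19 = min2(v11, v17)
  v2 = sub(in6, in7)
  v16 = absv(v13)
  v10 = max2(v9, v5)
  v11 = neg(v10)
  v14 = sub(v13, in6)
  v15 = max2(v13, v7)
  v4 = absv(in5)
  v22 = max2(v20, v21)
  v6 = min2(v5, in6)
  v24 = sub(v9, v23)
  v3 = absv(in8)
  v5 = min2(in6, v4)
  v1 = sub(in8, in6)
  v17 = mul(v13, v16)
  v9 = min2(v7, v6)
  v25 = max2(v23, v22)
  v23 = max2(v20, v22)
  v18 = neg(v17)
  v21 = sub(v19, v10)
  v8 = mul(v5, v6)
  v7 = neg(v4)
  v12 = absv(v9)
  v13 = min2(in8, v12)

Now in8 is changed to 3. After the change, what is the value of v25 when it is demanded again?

New value of v25: -6.
Key observation: the cutoff stops propagation at v21 — its inputs' values are unchanged, so it reuses its cache.

First evaluation (everything demanded from the output):
  v4 = absv(-8) = 8
  v5 = min2(3, 8) = 3
  v6 = min2(3, 3) = 3
  v7 = neg(8) = -8
  v9 = min2(-8, 3) = -8
  v10 = max2(-8, 3) = 3
  v11 = neg(3) = -3
  v12 = absv(-8) = 8
  v13 = min2(2, 8) = 2
  v16 = absv(2) = 2
  v17 = mul(2, 2) = 4
  v19 = min2(-3, 4) = -3
  v20 = mul(4, -3) = -12
  v21 = sub(-3, 3) = -6
  v22 = max2(-12, -6) = -6
  v23 = max2(-12, -6) = -6
  v25 = max2(-6, -6) = -6

Propagation after the edit:
  v13: runs — in8 2->3; result 3.
  v16: runs — v13 2->3; result 3.
  v17: runs — v13 2->3; v16 2->3; result 9.
  v19: runs — v17 4->9; result -3 (same value as before).
  v20: runs — v17 4->9; result -27.
  v21: checked — values it read are unchanged (v19 unchanged, v10 unchanged); reused cached -6 without running.
  v22: runs — v20 -12->-27; result -6 (same value as before).
  v23: runs — v20 -12->-27; result -6 (same value as before).
  v25: checked — values it read are unchanged (v23 unchanged, v22 unchanged); reused cached -6 without running.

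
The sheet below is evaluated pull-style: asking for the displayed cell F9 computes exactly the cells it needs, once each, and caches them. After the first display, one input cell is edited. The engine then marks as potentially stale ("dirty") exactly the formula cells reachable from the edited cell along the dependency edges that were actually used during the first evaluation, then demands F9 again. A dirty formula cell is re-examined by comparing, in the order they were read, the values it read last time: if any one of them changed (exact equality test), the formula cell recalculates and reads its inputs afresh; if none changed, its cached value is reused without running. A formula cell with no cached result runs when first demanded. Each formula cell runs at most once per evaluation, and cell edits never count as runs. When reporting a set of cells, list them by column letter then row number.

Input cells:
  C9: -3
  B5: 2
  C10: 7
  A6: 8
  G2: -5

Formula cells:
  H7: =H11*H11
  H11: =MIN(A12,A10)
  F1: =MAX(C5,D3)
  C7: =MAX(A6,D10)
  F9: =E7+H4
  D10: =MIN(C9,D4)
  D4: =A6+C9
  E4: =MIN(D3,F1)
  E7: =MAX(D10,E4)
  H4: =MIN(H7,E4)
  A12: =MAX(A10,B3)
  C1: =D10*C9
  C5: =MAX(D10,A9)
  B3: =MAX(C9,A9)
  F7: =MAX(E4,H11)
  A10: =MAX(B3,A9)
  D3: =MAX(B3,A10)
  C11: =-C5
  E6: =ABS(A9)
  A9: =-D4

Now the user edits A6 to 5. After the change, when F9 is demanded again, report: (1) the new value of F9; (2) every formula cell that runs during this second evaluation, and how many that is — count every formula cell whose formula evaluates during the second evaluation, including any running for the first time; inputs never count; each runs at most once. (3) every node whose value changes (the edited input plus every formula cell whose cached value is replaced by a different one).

First demand of the output computes:
  D4 = 8 + -3 = 5
  A9 = -(5) = -5
  B3 = MAX(-3, -5) = -3
  A10 = MAX(-3, -5) = -3
  A12 = MAX(-3, -3) = -3
  D3 = MAX(-3, -3) = -3
  D10 = MIN(-3, 5) = -3
  C5 = MAX(-3, -5) = -3
  F1 = MAX(-3, -3) = -3
  E4 = MIN(-3, -3) = -3
  E7 = MAX(-3, -3) = -3
  H11 = MIN(-3, -3) = -3
  H7 = -3 * -3 = 9
  H4 = MIN(9, -3) = -3
  F9 = -3 + -3 = -6

After the edit, cleaning proceeds:
  D4: a read changed (A6 8->5) — executes, giving 2.
  A9: a read changed (D4 5->2) — executes, giving -2.
  B3: a read changed (A9 -5->-2) — executes, giving -2.
  A10: a read changed (B3 -3->-2; A9 -5->-2) — executes, giving -2.
  A12: a read changed (A10 -3->-2; B3 -3->-2) — executes, giving -2.
  D3: a read changed (B3 -3->-2; A10 -3->-2) — executes, giving -2.
  D10: a read changed (D4 5->2) — executes, giving -3 — identical to its old value.
  C5: a read changed (A9 -5->-2) — executes, giving -2.
  F1: a read changed (C5 -3->-2; D3 -3->-2) — executes, giving -2.
  E4: a read changed (D3 -3->-2; F1 -3->-2) — executes, giving -2.
  E7: a read changed (E4 -3->-2) — executes, giving -2.
  H11: a read changed (A12 -3->-2; A10 -3->-2) — executes, giving -2.
  H7: a read changed (H11 -3->-2; H11 -3->-2) — executes, giving 4.
  H4: a read changed (H7 9->4; E4 -3->-2) — executes, giving -2.
  F9: a read changed (E7 -3->-2; H4 -3->-2) — executes, giving -4.

Demanding F9 again yields -4.
15 formula cells run: A9, A10, A12, B3, C5, D3, D4, D10, E4, E7, F1, F9, H4, H7, H11.
The nodes whose values change: A6, A9, A10, A12, B3, C5, D3, D4, E4, E7, F1, F9, H4, H7, H11.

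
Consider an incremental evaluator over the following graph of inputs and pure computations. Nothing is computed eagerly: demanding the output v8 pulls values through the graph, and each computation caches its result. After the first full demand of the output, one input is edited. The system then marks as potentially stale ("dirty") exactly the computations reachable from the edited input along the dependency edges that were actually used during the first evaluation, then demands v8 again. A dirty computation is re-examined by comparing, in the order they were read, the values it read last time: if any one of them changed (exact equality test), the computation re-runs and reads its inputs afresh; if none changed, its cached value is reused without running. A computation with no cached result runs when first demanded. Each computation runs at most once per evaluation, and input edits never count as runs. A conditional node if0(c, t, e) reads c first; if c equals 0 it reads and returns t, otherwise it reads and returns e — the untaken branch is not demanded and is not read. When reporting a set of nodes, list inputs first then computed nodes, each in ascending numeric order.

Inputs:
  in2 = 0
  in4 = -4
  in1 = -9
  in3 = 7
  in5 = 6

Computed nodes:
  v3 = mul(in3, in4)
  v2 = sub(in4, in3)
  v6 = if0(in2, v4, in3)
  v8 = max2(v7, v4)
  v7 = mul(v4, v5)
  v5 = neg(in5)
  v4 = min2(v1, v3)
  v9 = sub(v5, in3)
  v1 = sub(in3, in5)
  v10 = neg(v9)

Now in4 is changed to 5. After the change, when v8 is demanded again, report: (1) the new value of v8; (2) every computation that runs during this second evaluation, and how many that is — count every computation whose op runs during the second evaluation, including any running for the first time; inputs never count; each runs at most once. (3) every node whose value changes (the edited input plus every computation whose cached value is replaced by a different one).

Initial pass — values computed on the first demand:
  v1 = sub(7, 6) = 1
  v3 = mul(7, -4) = -28
  v4 = min2(1, -28) = -28
  v5 = neg(6) = -6
  v7 = mul(-28, -6) = 168
  v8 = max2(168, -28) = 168

Second demand — change propagation:
  v3: re-runs because in4 -4->5; new result 35.
  v4: re-runs because v3 -28->35; new result 1.
  v7: re-runs because v4 -28->1; new result -6.
  v8: re-runs because v7 168->-6; v4 -28->1; new result 1.

v8 now evaluates to 1.
Run set: v3, v4, v7, v8 (4 run).
Changed values: in4, v3, v4, v7, v8.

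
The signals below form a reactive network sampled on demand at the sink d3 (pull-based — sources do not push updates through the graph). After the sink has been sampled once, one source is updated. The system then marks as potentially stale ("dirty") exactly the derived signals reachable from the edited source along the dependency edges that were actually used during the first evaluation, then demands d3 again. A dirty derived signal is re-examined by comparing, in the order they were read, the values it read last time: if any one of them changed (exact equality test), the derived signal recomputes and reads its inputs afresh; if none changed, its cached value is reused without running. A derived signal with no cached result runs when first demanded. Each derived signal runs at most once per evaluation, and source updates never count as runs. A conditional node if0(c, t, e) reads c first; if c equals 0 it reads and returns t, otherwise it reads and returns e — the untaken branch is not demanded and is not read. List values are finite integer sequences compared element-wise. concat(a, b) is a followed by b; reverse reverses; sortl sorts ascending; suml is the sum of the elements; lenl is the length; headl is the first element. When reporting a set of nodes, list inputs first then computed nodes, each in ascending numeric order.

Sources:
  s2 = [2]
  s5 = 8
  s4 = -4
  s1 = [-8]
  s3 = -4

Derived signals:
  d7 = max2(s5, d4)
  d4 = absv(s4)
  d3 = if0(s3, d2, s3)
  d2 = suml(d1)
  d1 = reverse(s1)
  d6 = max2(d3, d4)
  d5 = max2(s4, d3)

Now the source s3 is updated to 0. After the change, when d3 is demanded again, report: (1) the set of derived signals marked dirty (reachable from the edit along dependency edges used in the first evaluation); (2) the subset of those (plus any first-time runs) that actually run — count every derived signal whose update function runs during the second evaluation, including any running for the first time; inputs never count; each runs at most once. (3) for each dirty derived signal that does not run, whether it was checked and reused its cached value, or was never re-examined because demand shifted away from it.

Initial pass — values computed on the first demand:
  d3 = if0(s3=-4 -> else branch s3) = -4

Second demand — change propagation:
  d1: newly demanded (no cache) — executes and yields [-8].
  d2: newly demanded (no cache) — executes and yields -8.
  d3: re-runs because s3 -4->0; s3 -4->0; new result -8.

The important point: the flipped condition pulls in fresh nodes; d1, d2 run for the first time.

Dirty set: d3.
Run set: d1, d2, d3 (3 run).
All dirty derived signals ended up running.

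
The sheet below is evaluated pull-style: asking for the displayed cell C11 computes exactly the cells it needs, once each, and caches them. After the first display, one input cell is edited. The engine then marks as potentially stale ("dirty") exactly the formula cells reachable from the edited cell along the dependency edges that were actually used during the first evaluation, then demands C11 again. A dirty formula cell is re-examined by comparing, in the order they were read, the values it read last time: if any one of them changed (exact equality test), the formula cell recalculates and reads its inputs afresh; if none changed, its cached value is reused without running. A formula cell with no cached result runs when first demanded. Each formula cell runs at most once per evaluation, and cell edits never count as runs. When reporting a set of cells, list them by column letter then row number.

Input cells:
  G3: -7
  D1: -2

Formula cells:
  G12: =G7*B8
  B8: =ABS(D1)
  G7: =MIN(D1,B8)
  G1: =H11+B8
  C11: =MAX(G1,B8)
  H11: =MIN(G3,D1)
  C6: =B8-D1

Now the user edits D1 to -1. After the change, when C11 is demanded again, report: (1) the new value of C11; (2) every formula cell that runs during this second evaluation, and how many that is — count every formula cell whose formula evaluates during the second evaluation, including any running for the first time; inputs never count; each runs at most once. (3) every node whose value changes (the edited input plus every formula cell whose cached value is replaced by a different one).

Demanding C11 again yields 1.
4 formula cells run: B8, C11, G1, H11.
The nodes whose values change: B8, C11, D1, G1.

First demand of the output computes:
  B8 = ABS(-2) = 2
  H11 = MIN(-7, -2) = -7
  G1 = -7 + 2 = -5
  C11 = MAX(-5, 2) = 2

After the edit, cleaning proceeds:
  B8: a read changed (D1 -2->-1) — executes, giving 1.
  H11: a read changed (D1 -2->-1) — executes, giving -7 — identical to its old value.
  G1: a read changed (B8 2->1) — executes, giving -6.
  C11: a read changed (G1 -5->-6; B8 2->1) — executes, giving 1.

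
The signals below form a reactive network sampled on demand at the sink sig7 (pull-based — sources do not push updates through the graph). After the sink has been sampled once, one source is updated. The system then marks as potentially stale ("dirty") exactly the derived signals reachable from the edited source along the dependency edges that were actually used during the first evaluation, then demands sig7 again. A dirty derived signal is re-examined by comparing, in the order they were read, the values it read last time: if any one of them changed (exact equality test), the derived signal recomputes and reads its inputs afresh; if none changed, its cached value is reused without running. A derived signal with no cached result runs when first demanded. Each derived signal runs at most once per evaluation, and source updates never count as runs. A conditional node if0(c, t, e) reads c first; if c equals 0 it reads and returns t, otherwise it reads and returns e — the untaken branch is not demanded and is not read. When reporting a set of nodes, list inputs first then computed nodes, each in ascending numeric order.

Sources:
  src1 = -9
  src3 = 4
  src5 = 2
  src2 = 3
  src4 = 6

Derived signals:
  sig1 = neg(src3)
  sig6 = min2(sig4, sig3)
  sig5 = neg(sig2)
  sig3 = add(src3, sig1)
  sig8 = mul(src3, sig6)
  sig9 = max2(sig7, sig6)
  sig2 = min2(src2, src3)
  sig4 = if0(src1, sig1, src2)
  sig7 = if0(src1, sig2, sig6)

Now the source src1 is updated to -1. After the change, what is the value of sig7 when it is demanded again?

sig7 now evaluates to 0.
The important point: at sig6 every value read last time is unchanged, so the dirty flag clears without a run.

Initial pass — values computed on the first demand:
  sig1 = neg(4) = -4
  sig3 = add(4, -4) = 0
  sig4 = if0(src1=-9 -> else branch src2) = 3
  sig6 = min2(3, 0) = 0
  sig7 = if0(src1=-9 -> else branch sig6) = 0

Second demand — change propagation:
  sig4: re-runs because src1 -9->-1; new result 3 (unchanged).
  sig6: re-examined; everything it read last time is the same (sig4 unchanged, sig3 unchanged) — cache 0 kept, no run.
  sig7: re-runs because src1 -9->-1; new result 0 (unchanged).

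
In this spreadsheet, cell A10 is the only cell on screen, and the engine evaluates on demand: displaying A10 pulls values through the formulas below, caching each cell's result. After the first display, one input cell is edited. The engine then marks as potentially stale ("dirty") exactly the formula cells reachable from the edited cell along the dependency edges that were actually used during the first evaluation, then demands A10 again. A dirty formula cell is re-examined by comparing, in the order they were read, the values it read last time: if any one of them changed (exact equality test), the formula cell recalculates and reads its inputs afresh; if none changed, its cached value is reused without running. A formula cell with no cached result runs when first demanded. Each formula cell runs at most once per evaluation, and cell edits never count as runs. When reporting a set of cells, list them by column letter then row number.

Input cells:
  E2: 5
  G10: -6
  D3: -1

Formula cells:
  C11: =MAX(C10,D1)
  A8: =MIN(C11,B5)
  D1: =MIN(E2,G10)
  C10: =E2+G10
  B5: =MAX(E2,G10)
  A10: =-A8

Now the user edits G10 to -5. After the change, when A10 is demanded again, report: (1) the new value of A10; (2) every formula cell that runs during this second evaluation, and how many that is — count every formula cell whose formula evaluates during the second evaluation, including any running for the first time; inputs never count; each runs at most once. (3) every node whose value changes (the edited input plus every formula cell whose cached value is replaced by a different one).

A10 now evaluates to 0.
Run set: A8, A10, B5, C10, C11, D1 (6 run).
Changed values: A8, A10, C10, C11, D1, G10.

Initial pass — values computed on the first demand:
  B5 = MAX(5, -6) = 5
  C10 = 5 + -6 = -1
  D1 = MIN(5, -6) = -6
  C11 = MAX(-1, -6) = -1
  A8 = MIN(-1, 5) = -1
  A10 = -(-1) = 1

Second demand — change propagation:
  B5: re-runs because G10 -6->-5; new result 5 (unchanged).
  C10: re-runs because G10 -6->-5; new result 0.
  D1: re-runs because G10 -6->-5; new result -5.
  C11: re-runs because C10 -1->0; D1 -6->-5; new result 0.
  A8: re-runs because C11 -1->0; new result 0.
  A10: re-runs because A8 -1->0; new result 0.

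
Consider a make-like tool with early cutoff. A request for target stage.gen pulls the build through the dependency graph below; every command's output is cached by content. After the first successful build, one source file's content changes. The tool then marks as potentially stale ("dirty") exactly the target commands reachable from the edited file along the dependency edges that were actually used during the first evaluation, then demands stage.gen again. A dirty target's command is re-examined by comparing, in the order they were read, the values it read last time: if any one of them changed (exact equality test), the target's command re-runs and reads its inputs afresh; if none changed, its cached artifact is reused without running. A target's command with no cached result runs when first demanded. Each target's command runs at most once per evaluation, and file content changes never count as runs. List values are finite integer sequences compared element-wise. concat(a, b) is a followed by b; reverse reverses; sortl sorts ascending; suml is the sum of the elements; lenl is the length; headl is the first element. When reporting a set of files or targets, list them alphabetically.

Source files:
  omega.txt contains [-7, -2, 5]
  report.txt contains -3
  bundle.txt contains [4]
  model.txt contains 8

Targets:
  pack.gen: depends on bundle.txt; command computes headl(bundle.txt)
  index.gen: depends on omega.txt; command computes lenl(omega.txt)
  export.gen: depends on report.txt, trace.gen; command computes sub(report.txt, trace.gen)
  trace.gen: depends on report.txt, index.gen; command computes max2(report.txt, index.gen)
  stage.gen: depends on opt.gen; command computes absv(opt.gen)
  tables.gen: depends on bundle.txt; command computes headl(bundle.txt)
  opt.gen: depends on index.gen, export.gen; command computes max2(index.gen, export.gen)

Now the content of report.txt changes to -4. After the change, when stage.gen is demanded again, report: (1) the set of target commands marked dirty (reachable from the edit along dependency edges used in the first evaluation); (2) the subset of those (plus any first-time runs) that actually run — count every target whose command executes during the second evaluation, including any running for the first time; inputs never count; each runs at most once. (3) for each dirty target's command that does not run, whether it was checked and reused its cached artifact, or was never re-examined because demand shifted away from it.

First demand of the output computes:
  index.gen = lenl([-7, -2, 5]) = 3
  trace.gen = max2(-3, 3) = 3
  export.gen = sub(-3, 3) = -6
  opt.gen = max2(3, -6) = 3
  stage.gen = absv(3) = 3

After the edit, cleaning proceeds:
  trace.gen: a read changed (report.txt -3->-4) — executes, giving 3 — identical to its old value.
  export.gen: a read changed (report.txt -3->-4) — executes, giving -7.
  opt.gen: a read changed (export.gen -6->-7) — executes, giving 3 — identical to its old value.
  stage.gen: dirty, but its reads are unchanged (opt.gen unchanged); cached 3 stands.

Note where the cutoff bites: stage.gen is checked, finds nothing changed, and keeps its cache.

The edit dirties: export.gen, opt.gen, stage.gen, trace.gen.
3 target commands run: export.gen, opt.gen, trace.gen.
Cache hits after checking: stage.gen.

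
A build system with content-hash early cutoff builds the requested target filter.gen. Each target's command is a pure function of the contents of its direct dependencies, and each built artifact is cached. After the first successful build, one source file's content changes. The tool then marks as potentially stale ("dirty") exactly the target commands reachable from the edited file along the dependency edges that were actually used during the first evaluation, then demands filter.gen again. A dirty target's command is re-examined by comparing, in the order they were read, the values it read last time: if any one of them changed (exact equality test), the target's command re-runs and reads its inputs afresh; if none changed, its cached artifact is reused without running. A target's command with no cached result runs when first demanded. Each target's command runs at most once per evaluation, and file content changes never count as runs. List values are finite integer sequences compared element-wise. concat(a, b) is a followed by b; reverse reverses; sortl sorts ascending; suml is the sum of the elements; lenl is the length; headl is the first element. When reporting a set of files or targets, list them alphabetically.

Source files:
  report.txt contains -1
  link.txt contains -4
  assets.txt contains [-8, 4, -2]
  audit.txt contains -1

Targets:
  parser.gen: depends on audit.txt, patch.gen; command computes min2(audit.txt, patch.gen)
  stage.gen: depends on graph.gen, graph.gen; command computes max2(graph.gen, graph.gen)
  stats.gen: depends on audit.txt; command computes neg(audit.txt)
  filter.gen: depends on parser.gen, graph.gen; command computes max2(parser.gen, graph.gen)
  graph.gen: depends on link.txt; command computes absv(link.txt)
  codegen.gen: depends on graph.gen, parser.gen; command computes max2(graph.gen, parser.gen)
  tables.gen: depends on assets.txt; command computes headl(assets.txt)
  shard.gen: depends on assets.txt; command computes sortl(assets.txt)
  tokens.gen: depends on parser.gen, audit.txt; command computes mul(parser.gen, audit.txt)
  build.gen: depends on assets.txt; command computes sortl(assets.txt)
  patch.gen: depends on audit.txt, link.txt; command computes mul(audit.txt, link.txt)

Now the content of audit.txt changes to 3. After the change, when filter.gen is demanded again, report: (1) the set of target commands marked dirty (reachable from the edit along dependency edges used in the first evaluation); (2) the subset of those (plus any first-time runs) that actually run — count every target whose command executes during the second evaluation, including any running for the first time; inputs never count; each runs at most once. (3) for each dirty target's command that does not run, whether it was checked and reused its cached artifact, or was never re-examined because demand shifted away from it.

Marked dirty: filter.gen, parser.gen, patch.gen.
Target commands that run: filter.gen, parser.gen, patch.gen — 3 in total.
Every dirty target's command ran.

First evaluation (everything demanded from the output):
  graph.gen = absv(-4) = 4
  patch.gen = mul(-1, -4) = 4
  parser.gen = min2(-1, 4) = -1
  filter.gen = max2(-1, 4) = 4

Propagation after the edit:
  patch.gen: runs — audit.txt -1->3; result -12.
  parser.gen: runs — audit.txt -1->3; patch.gen 4->-12; result -12.
  filter.gen: runs — parser.gen -1->-12; result 4 (same value as before).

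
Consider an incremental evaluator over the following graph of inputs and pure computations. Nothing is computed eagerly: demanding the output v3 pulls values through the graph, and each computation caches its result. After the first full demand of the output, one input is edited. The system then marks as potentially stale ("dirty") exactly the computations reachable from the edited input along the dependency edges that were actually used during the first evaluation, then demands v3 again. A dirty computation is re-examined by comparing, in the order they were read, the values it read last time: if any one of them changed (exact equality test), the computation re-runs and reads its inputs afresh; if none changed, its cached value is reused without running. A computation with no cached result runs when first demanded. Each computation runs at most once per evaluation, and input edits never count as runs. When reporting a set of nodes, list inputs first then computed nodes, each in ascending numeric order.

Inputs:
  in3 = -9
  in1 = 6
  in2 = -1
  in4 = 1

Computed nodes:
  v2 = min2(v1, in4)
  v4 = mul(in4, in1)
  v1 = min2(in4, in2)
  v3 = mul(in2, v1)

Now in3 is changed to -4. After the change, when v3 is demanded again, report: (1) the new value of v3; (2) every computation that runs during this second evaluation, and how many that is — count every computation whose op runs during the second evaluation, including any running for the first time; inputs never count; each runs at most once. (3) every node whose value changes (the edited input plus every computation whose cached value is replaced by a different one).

v3 now evaluates to 1.
Run set: none (0 run).
Changed values: in3.
The important point: nothing the output needs ever reads in3, so the edit is invisible to it.

Initial pass — values computed on the first demand:
  v1 = min2(1, -1) = -1
  v3 = mul(-1, -1) = 1

Second demand — change propagation:
  no demanded computation ever read in3, so the edit dirties nothing and nothing runs.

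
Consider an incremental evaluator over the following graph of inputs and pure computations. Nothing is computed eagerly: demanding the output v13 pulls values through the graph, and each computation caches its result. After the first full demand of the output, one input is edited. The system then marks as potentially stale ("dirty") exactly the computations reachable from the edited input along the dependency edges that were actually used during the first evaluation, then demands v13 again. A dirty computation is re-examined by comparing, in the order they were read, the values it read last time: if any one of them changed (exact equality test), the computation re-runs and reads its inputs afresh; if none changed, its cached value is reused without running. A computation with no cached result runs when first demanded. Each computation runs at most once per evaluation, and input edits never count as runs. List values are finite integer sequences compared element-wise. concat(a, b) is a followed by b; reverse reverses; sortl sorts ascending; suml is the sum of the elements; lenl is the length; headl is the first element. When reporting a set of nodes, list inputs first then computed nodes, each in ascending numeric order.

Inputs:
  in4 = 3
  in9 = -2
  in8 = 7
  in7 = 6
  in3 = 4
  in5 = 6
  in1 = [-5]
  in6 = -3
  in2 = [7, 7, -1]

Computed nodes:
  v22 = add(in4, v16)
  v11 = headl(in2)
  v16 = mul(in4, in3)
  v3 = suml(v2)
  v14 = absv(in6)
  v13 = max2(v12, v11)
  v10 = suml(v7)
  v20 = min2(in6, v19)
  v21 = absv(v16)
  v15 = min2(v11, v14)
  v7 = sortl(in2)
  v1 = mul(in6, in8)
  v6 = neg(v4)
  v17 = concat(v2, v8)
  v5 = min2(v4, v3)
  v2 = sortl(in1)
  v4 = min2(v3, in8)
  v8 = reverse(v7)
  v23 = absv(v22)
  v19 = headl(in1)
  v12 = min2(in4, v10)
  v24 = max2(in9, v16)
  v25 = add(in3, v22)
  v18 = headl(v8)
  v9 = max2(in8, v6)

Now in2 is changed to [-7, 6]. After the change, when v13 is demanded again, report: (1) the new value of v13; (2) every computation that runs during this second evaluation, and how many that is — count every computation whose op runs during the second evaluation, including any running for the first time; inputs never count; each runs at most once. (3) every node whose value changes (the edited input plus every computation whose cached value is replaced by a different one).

v13 now evaluates to -1.
Run set: v7, v10, v11, v12, v13 (5 run).
Changed values: in2, v7, v10, v11, v12, v13.

Initial pass — values computed on the first demand:
  v7 = sortl([7, 7, -1]) = [-1, 7, 7]
  v10 = suml([-1, 7, 7]) = 13
  v11 = headl([7, 7, -1]) = 7
  v12 = min2(3, 13) = 3
  v13 = max2(3, 7) = 7

Second demand — change propagation:
  v7: re-runs because in2 [7, 7, -1]->[-7, 6]; new result [-7, 6].
  v10: re-runs because v7 [-1, 7, 7]->[-7, 6]; new result -1.
  v11: re-runs because in2 [7, 7, -1]->[-7, 6]; new result -7.
  v12: re-runs because v10 13->-1; new result -1.
  v13: re-runs because v12 3->-1; v11 7->-7; new result -1.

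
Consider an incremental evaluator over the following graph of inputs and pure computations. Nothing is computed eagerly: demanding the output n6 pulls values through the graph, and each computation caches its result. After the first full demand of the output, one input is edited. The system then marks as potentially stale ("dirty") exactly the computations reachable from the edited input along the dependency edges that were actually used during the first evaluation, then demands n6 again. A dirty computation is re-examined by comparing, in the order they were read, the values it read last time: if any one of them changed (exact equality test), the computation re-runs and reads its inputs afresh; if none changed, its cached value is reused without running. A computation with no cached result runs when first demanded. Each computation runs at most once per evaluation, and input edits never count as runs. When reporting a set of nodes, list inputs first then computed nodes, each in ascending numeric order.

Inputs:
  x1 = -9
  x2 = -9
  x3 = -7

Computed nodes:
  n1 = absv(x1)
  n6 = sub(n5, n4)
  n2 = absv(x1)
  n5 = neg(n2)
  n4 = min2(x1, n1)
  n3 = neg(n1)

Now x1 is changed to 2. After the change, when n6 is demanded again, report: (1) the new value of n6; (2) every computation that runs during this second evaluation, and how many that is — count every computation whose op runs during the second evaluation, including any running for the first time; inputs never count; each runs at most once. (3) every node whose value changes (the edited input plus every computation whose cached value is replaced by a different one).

n6 now evaluates to -4.
Run set: n1, n2, n4, n5, n6 (5 run).
Changed values: x1, n1, n2, n4, n5, n6.

Initial pass — values computed on the first demand:
  n1 = absv(-9) = 9
  n2 = absv(-9) = 9
  n4 = min2(-9, 9) = -9
  n5 = neg(9) = -9
  n6 = sub(-9, -9) = 0

Second demand — change propagation:
  n1: re-runs because x1 -9->2; new result 2.
  n2: re-runs because x1 -9->2; new result 2.
  n4: re-runs because x1 -9->2; n1 9->2; new result 2.
  n5: re-runs because n2 9->2; new result -2.
  n6: re-runs because n5 -9->-2; n4 -9->2; new result -4.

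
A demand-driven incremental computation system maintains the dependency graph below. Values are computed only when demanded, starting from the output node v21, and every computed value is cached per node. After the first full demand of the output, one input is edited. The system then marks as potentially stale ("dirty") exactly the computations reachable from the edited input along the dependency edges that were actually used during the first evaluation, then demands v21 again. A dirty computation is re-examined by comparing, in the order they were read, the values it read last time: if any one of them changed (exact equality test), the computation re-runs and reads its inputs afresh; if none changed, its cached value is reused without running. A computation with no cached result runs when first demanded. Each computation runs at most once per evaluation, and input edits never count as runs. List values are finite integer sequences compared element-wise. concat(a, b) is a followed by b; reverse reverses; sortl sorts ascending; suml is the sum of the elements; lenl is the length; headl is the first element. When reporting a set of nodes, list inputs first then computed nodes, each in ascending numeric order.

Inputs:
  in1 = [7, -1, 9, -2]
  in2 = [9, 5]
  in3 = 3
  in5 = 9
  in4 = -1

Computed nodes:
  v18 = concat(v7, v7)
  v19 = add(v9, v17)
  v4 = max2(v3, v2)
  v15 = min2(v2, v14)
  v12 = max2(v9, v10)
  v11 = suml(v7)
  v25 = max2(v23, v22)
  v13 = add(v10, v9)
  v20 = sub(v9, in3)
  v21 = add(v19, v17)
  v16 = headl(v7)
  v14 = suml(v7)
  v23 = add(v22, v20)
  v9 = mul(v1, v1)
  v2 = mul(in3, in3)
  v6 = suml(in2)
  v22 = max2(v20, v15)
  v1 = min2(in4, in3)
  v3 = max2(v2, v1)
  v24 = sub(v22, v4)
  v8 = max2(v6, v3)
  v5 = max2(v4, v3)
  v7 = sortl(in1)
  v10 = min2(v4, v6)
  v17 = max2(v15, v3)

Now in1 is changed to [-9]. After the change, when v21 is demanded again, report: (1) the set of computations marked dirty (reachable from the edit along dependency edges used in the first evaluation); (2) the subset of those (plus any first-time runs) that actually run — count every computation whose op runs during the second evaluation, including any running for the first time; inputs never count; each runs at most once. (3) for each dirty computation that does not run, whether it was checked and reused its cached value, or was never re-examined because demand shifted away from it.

Marked dirty: v7, v14, v15, v17, v19, v21.
Computations that run: v7, v14, v15, v17 — 4 in total.
Checked but reused from cache: v19, v21.
Key observation: the change is absorbed at v17 — it re-runs but produces the same value, and the output's value is unchanged.

First evaluation (everything demanded from the output):
  v1 = min2(-1, 3) = -1
  v2 = mul(3, 3) = 9
  v3 = max2(9, -1) = 9
  v7 = sortl([7, -1, 9, -2]) = [-2, -1, 7, 9]
  v9 = mul(-1, -1) = 1
  v14 = suml([-2, -1, 7, 9]) = 13
  v15 = min2(9, 13) = 9
  v17 = max2(9, 9) = 9
  v19 = add(1, 9) = 10
  v21 = add(10, 9) = 19

Propagation after the edit:
  v7: runs — in1 [7, -1, 9, -2]->[-9]; result [-9].
  v14: runs — v7 [-2, -1, 7, 9]->[-9]; result -9.
  v15: runs — v14 13->-9; result -9.
  v17: runs — v15 9->-9; result 9 (same value as before).
  v19: checked — values it read are unchanged (v9 unchanged, v17 unchanged); reused cached 10 without running.
  v21: checked — values it read are unchanged (v19 unchanged, v17 unchanged); reused cached 19 without running.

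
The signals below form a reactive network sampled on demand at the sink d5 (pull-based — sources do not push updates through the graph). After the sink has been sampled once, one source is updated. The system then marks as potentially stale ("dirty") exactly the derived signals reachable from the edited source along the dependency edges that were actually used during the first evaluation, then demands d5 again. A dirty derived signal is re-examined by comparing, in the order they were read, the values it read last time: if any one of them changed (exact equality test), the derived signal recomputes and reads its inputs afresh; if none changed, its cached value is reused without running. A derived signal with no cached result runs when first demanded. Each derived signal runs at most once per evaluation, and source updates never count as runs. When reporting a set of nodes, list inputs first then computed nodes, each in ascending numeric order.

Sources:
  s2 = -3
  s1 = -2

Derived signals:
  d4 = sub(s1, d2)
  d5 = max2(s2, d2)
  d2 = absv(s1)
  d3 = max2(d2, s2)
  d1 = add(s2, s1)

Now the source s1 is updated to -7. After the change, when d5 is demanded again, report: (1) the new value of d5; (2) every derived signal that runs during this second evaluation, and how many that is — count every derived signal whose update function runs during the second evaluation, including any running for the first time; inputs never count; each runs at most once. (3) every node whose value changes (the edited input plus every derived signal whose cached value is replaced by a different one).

Initial pass — values computed on the first demand:
  d2 = absv(-2) = 2
  d5 = max2(-3, 2) = 2

Second demand — change propagation:
  d2: re-runs because s1 -2->-7; new result 7.
  d5: re-runs because d2 2->7; new result 7.

d5 now evaluates to 7.
Run set: d2, d5 (2 run).
Changed values: s1, d2, d5.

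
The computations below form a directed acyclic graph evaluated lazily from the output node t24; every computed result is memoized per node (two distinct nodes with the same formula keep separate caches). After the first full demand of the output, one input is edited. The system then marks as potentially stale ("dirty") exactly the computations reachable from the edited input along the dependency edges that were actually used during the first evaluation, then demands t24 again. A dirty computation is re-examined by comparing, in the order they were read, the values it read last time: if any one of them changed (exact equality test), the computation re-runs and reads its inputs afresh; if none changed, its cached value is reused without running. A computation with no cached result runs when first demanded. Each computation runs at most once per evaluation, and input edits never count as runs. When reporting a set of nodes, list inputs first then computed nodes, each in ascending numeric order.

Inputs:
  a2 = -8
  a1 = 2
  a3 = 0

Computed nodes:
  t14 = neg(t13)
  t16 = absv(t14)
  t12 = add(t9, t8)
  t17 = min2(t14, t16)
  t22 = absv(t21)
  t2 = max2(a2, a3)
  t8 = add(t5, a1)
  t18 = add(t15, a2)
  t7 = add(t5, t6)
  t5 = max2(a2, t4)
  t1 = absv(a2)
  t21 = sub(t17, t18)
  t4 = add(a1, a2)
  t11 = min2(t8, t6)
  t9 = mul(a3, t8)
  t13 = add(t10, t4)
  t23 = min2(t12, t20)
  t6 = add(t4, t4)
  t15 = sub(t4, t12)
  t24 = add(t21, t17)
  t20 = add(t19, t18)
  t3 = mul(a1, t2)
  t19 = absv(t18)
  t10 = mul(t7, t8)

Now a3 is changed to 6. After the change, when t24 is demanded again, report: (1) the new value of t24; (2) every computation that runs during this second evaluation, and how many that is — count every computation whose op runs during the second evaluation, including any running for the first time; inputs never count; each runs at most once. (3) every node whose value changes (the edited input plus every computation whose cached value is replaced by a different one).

First demand of the output computes:
  t4 = add(2, -8) = -6
  t5 = max2(-8, -6) = -6
  t6 = add(-6, -6) = -12
  t7 = add(-6, -12) = -18
  t8 = add(-6, 2) = -4
  t9 = mul(0, -4) = 0
  t10 = mul(-18, -4) = 72
  t12 = add(0, -4) = -4
  t13 = add(72, -6) = 66
  t14 = neg(66) = -66
  t15 = sub(-6, -4) = -2
  t16 = absv(-66) = 66
  t17 = min2(-66, 66) = -66
  t18 = add(-2, -8) = -10
  t21 = sub(-66, -10) = -56
  t24 = add(-56, -66) = -122

After the edit, cleaning proceeds:
  t9: a read changed (a3 0->6) — executes, giving -24.
  t12: a read changed (t9 0->-24) — executes, giving -28.
  t15: a read changed (t12 -4->-28) — executes, giving 22.
  t18: a read changed (t15 -2->22) — executes, giving 14.
  t21: a read changed (t18 -10->14) — executes, giving -80.
  t24: a read changed (t21 -56->-80) — executes, giving -146.

Demanding t24 again yields -146.
6 computations run: t9, t12, t15, t18, t21, t24.
The nodes whose values change: a3, t9, t12, t15, t18, t21, t24.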